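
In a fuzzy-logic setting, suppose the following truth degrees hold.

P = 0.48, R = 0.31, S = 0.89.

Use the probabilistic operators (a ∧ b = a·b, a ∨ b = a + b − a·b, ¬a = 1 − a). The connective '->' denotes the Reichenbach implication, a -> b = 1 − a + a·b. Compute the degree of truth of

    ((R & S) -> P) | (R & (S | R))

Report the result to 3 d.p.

R & S = a·b on (0.3100, 0.8900) = 0.2759
(R & S) -> P  [Reichenbach: 1 − a + a·b] with a=0.2759, b=0.4800 → 0.8565
S | R = a + b − a·b on (0.8900, 0.3100) = 0.9241
R & (S | R) = a·b on (0.3100, 0.9241) = 0.2865
((R & S) -> P) | (R & (S | R)) = a + b − a·b on (0.8565, 0.2865) = 0.8976

0.898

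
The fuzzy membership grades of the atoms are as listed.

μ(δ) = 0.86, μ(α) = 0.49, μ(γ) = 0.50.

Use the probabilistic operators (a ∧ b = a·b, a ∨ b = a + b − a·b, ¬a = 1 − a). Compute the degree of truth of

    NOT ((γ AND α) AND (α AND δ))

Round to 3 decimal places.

0.897

γ AND α = a·b on (0.5000, 0.4900) = 0.2450
α AND δ = a·b on (0.4900, 0.8600) = 0.4214
(γ AND α) AND (α AND δ) = a·b on (0.2450, 0.4214) = 0.1032
NOT ((γ AND α) AND (α AND δ)) = 1 − 0.1032 = 0.8968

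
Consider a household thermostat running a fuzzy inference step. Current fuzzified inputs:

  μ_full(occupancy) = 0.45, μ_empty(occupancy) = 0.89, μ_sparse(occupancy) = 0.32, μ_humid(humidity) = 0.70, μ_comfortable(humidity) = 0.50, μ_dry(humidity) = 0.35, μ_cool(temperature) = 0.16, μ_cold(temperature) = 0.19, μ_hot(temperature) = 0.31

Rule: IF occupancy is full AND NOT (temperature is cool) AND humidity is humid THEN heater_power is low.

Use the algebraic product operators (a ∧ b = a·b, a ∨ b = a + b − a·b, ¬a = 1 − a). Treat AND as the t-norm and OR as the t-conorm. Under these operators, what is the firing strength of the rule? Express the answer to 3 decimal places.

0.265

firing strength: full=0.45, ¬cool=1−0.16=0.84, humid=0.70; AND[a·b] → w = 0.2646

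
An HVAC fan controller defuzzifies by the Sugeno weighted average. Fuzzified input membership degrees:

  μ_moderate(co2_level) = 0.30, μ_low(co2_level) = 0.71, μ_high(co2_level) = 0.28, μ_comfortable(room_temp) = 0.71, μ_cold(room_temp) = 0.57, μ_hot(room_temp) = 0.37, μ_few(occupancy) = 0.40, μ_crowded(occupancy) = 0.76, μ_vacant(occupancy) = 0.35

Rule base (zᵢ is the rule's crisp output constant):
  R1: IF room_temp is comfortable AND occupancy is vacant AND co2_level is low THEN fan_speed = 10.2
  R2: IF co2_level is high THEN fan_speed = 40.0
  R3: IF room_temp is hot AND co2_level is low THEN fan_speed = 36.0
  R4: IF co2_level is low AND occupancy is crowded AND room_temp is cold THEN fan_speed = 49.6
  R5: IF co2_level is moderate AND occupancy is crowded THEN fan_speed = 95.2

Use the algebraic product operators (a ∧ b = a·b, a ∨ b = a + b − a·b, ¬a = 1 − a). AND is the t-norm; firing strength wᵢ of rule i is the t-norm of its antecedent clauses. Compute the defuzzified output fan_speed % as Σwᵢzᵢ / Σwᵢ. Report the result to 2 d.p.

47.36

R1 (z=10.2): comfortable=0.71, vacant=0.35, low=0.71; AND[a·b] → w = 0.1764
R2 (z=40.0): high=0.28 → w = 0.2800
R3 (z=36.0): hot=0.37, low=0.71; AND[a·b] → w = 0.2627
R4 (z=49.6): low=0.71, crowded=0.76, cold=0.57; AND[a·b] → w = 0.3076
R5 (z=95.2): moderate=0.30, crowded=0.76; AND[a·b] → w = 0.2280
Weighted average = (0.1764·10.2 + 0.2800·40.0 + 0.2627·36.0 + 0.3076·49.6 + 0.2280·95.2) / (0.1764 + 0.2800 + 0.2627 + 0.3076 + 0.2280)
  = 59.4180 / 1.2547 = 47.36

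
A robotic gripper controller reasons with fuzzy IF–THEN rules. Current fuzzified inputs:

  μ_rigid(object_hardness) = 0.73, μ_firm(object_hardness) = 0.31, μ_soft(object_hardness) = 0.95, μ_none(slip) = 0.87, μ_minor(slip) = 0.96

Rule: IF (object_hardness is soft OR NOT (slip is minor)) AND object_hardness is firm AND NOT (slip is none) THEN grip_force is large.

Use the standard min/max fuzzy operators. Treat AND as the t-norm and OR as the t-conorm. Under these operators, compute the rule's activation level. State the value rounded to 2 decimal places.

firing strength: (soft=0.95 OR ¬minor=1−0.96=0.04) = 0.95; AND[min(a, b)] with firm=0.31, ¬none=1−0.87=0.13 → w = 0.13

0.13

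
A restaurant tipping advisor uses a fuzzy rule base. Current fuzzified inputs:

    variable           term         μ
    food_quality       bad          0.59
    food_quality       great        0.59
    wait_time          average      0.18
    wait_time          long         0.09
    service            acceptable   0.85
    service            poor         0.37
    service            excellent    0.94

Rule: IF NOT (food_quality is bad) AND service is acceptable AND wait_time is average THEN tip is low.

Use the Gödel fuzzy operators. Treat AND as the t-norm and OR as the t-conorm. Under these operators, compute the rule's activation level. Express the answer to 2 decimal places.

firing strength: ¬bad=1−0.59=0.41, acceptable=0.85, average=0.18; AND[min(a, b)] → w = 0.18

0.18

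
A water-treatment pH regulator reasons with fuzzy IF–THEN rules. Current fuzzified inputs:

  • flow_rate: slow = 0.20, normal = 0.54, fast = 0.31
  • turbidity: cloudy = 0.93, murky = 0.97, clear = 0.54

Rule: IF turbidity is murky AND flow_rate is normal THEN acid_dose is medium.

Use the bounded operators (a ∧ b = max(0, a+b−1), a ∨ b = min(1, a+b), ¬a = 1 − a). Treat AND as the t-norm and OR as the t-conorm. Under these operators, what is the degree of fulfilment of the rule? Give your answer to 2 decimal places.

firing strength: murky=0.97, normal=0.54; AND[max(0, a+b−1)] → w = 0.51

0.51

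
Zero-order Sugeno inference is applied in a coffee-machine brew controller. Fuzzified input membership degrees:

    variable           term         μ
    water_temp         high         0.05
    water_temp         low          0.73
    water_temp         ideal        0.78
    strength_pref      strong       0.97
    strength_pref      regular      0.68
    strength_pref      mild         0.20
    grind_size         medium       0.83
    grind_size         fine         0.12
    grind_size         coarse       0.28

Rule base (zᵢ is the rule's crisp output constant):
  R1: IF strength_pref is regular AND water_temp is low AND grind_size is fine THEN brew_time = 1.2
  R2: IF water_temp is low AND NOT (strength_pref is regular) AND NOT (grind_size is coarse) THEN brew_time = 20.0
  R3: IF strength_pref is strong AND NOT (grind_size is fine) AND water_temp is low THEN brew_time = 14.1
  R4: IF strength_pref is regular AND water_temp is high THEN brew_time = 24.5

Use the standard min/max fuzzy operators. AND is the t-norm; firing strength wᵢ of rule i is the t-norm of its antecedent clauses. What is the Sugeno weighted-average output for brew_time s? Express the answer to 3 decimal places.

14.805

R1 (z=1.2): regular=0.68, low=0.73, fine=0.12; AND[min(a, b)] → w = 0.12
R2 (z=20.0): low=0.73, ¬regular=1−0.68=0.32, ¬coarse=1−0.28=0.72; AND[min(a, b)] → w = 0.32
R3 (z=14.1): strong=0.97, ¬fine=1−0.12=0.88, low=0.73; AND[min(a, b)] → w = 0.73
R4 (z=24.5): regular=0.68, high=0.05; AND[min(a, b)] → w = 0.05
Weighted average = (0.12·1.2 + 0.32·20.0 + 0.73·14.1 + 0.05·24.5) / (0.12 + 0.32 + 0.73 + 0.05)
  = 18.0620 / 1.2200 = 14.805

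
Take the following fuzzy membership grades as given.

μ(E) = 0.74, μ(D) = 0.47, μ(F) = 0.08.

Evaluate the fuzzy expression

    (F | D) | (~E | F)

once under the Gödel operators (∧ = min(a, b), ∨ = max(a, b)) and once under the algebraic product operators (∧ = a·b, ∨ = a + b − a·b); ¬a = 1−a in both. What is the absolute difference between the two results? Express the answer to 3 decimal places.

0.198

Under Gödel:
  F | D = max(a, b) on (0.08, 0.47) = 0.47
  ~E = 1 − 0.74 = 0.26
  ~E | F = max(a, b) on (0.26, 0.08) = 0.26
  (F | D) | (~E | F) = max(a, b) on (0.47, 0.26) = 0.47
  → value = 0.4700
Under algebraic product:
  F | D = a + b − a·b on (0.0800, 0.4700) = 0.5124
  ~E = 1 − 0.7400 = 0.2600
  ~E | F = a + b − a·b on (0.2600, 0.0800) = 0.3192
  (F | D) | (~E | F) = a + b − a·b on (0.5124, 0.3192) = 0.6680
  → value = 0.6680
|0.4700 − 0.6680| = 0.198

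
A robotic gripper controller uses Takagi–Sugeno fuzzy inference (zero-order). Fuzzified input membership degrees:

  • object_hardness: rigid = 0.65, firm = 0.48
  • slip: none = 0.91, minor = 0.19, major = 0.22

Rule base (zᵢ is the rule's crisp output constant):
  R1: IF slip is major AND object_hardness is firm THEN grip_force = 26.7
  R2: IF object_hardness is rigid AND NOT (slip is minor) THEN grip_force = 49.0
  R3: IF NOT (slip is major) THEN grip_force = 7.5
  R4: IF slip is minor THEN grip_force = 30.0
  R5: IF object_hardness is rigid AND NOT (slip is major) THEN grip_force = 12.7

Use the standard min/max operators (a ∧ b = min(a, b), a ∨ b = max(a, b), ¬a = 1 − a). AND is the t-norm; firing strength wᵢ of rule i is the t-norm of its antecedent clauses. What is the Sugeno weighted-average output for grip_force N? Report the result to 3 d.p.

23.104

R1 (z=26.7): major=0.22, firm=0.48; AND[min(a, b)] → w = 0.22
R2 (z=49.0): rigid=0.65, ¬minor=1−0.19=0.81; AND[min(a, b)] → w = 0.65
R3 (z=7.5): ¬major=1−0.22=0.78 → w = 0.78
R4 (z=30.0): minor=0.19 → w = 0.19
R5 (z=12.7): rigid=0.65, ¬major=1−0.22=0.78; AND[min(a, b)] → w = 0.65
Weighted average = (0.22·26.7 + 0.65·49.0 + 0.78·7.5 + 0.19·30.0 + 0.65·12.7) / (0.22 + 0.65 + 0.78 + 0.19 + 0.65)
  = 57.5290 / 2.4900 = 23.104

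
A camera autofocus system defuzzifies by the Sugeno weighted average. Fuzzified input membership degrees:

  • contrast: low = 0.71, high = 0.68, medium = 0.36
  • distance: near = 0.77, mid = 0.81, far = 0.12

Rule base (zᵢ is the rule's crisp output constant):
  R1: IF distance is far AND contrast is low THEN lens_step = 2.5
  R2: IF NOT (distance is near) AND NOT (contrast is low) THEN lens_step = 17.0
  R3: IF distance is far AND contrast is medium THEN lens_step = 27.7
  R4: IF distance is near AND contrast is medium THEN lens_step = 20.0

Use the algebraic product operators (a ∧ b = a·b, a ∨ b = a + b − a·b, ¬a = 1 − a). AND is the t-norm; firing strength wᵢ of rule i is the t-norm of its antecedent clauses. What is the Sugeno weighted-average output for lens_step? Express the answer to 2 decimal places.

17.12

R1 (z=2.5): far=0.12, low=0.71; AND[a·b] → w = 0.0852
R2 (z=17.0): ¬near=1−0.77=0.23, ¬low=1−0.71=0.29; AND[a·b] → w = 0.0667
R3 (z=27.7): far=0.12, medium=0.36; AND[a·b] → w = 0.0432
R4 (z=20.0): near=0.77, medium=0.36; AND[a·b] → w = 0.2772
Weighted average = (0.0852·2.5 + 0.0667·17.0 + 0.0432·27.7 + 0.2772·20.0) / (0.0852 + 0.0667 + 0.0432 + 0.2772)
  = 8.0875 / 0.4723 = 17.12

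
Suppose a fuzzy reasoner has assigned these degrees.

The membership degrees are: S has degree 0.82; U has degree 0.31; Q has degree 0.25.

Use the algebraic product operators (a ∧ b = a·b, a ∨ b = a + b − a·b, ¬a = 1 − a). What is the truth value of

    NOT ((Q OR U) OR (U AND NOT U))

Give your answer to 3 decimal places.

Q OR U = a + b − a·b on (0.2500, 0.3100) = 0.4825
NOT U = 1 − 0.3100 = 0.6900
U AND NOT U = a·b on (0.3100, 0.6900) = 0.2139
(Q OR U) OR (U AND NOT U) = a + b − a·b on (0.4825, 0.2139) = 0.5932
NOT ((Q OR U) OR (U AND NOT U)) = 1 − 0.5932 = 0.4068

0.407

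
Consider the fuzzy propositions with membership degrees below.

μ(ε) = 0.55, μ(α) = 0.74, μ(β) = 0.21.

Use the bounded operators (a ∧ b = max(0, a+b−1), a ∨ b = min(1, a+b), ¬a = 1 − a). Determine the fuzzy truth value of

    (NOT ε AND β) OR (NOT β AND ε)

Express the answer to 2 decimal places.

0.34

NOT ε = 1 − 0.55 = 0.45
NOT ε AND β = max(0, a+b−1) on (0.45, 0.21) = 0.00
NOT β = 1 − 0.21 = 0.79
NOT β AND ε = max(0, a+b−1) on (0.79, 0.55) = 0.34
(NOT ε AND β) OR (NOT β AND ε) = min(1, a+b) on (0.00, 0.34) = 0.34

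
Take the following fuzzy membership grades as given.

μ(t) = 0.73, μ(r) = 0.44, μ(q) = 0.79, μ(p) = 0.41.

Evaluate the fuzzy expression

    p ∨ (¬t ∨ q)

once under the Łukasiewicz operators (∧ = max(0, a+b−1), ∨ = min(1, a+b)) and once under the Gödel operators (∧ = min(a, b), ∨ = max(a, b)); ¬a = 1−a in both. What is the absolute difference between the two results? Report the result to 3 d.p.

Under Łukasiewicz:
  ¬t = 1 − 0.73 = 0.27
  ¬t ∨ q = min(1, a+b) on (0.27, 0.79) = 1.00
  p ∨ (¬t ∨ q) = min(1, a+b) on (0.41, 1.00) = 1.00
  → value = 1.0000
Under Gödel:
  ¬t = 1 − 0.73 = 0.27
  ¬t ∨ q = max(a, b) on (0.27, 0.79) = 0.79
  p ∨ (¬t ∨ q) = max(a, b) on (0.41, 0.79) = 0.79
  → value = 0.7900
|1.0000 − 0.7900| = 0.210

0.210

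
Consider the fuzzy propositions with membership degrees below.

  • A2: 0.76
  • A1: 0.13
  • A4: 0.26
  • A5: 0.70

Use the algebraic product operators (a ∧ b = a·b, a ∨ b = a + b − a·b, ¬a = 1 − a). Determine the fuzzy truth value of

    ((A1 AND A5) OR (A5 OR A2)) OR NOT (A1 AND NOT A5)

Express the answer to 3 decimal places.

A1 AND A5 = a·b on (0.1300, 0.7000) = 0.0910
A5 OR A2 = a + b − a·b on (0.7000, 0.7600) = 0.9280
(A1 AND A5) OR (A5 OR A2) = a + b − a·b on (0.0910, 0.9280) = 0.9346
NOT A5 = 1 − 0.7000 = 0.3000
A1 AND NOT A5 = a·b on (0.1300, 0.3000) = 0.0390
NOT (A1 AND NOT A5) = 1 − 0.0390 = 0.9610
((A1 AND A5) OR (A5 OR A2)) OR NOT (A1 AND NOT A5) = a + b − a·b on (0.9346, 0.9610) = 0.9974

0.997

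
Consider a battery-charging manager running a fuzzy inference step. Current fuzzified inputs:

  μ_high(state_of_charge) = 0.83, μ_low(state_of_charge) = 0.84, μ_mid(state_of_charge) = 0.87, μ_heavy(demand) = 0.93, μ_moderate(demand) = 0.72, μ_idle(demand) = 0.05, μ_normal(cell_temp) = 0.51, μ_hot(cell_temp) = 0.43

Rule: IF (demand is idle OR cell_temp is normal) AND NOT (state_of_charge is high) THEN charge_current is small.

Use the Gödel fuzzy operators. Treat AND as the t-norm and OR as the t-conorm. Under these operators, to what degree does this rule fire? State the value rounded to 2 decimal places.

0.17

firing strength: (idle=0.05 OR normal=0.51) = 0.51; AND[min(a, b)] with ¬high=1−0.83=0.17 → w = 0.17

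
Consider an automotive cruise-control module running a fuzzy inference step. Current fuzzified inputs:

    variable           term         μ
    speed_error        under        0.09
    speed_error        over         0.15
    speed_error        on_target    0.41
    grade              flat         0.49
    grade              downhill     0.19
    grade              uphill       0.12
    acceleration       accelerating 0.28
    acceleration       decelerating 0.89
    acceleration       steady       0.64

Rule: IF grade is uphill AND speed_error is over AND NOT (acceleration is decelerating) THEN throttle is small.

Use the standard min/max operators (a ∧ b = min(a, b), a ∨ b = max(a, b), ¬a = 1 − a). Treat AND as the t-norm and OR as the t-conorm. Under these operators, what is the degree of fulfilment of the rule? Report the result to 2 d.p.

firing strength: uphill=0.12, over=0.15, ¬decelerating=1−0.89=0.11; AND[min(a, b)] → w = 0.11

0.11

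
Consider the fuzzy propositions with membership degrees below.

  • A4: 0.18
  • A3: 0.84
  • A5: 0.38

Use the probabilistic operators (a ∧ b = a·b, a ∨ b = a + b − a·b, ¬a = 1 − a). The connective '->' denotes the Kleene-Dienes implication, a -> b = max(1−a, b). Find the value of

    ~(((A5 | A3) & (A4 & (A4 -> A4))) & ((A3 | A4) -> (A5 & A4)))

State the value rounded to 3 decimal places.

A5 | A3 = a + b − a·b on (0.3800, 0.8400) = 0.9008
A4 -> A4  [Kleene-Dienes: max(1−a, b)] with a=0.1800, b=0.1800 → 0.8200
A4 & (A4 -> A4) = a·b on (0.1800, 0.8200) = 0.1476
(A5 | A3) & (A4 & (A4 -> A4)) = a·b on (0.9008, 0.1476) = 0.1330
A3 | A4 = a + b − a·b on (0.8400, 0.1800) = 0.8688
A5 & A4 = a·b on (0.3800, 0.1800) = 0.0684
(A3 | A4) -> (A5 & A4)  [Kleene-Dienes: max(1−a, b)] with a=0.8688, b=0.0684 → 0.1312
((A5 | A3) & (A4 & (A4 -> A4))) & ((A3 | A4) -> (A5 & A4)) = a·b on (0.1330, 0.1312) = 0.0174
~(((A5 | A3) & (A4 & (A4 -> A4))) & ((A3 | A4) -> (A5 & A4))) = 1 − 0.0174 = 0.9826

0.983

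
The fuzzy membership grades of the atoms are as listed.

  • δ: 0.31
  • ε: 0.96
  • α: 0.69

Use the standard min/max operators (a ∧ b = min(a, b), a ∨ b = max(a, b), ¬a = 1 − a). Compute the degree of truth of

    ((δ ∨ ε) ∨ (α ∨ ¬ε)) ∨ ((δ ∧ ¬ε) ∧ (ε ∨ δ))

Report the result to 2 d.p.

0.96

δ ∨ ε = max(a, b) on (0.31, 0.96) = 0.96
¬ε = 1 − 0.96 = 0.04
α ∨ ¬ε = max(a, b) on (0.69, 0.04) = 0.69
(δ ∨ ε) ∨ (α ∨ ¬ε) = max(a, b) on (0.96, 0.69) = 0.96
¬ε = 1 − 0.96 = 0.04
δ ∧ ¬ε = min(a, b) on (0.31, 0.04) = 0.04
ε ∨ δ = max(a, b) on (0.96, 0.31) = 0.96
(δ ∧ ¬ε) ∧ (ε ∨ δ) = min(a, b) on (0.04, 0.96) = 0.04
((δ ∨ ε) ∨ (α ∨ ¬ε)) ∨ ((δ ∧ ¬ε) ∧ (ε ∨ δ)) = max(a, b) on (0.96, 0.04) = 0.96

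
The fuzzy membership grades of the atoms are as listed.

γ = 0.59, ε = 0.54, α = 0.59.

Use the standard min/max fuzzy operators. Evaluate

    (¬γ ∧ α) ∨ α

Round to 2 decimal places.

0.59

¬γ = 1 − 0.59 = 0.41
¬γ ∧ α = min(a, b) on (0.41, 0.59) = 0.41
(¬γ ∧ α) ∨ α = max(a, b) on (0.41, 0.59) = 0.59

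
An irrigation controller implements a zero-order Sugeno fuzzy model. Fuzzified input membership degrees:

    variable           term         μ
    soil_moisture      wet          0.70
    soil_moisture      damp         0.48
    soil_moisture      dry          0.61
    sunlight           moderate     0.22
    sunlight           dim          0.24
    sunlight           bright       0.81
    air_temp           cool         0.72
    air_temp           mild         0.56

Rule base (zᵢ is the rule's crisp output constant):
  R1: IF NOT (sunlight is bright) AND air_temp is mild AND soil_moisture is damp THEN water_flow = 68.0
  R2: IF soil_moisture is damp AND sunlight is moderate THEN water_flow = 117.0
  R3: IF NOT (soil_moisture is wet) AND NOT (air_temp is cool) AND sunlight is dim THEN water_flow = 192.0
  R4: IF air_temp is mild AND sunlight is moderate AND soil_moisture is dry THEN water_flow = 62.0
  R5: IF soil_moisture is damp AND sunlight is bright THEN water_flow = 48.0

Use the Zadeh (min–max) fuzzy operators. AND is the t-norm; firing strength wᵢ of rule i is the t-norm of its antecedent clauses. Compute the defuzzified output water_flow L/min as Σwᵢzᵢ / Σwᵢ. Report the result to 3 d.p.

R1 (z=68.0): ¬bright=1−0.81=0.19, mild=0.56, damp=0.48; AND[min(a, b)] → w = 0.19
R2 (z=117.0): damp=0.48, moderate=0.22; AND[min(a, b)] → w = 0.22
R3 (z=192.0): ¬wet=1−0.70=0.30, ¬cool=1−0.72=0.28, dim=0.24; AND[min(a, b)] → w = 0.24
R4 (z=62.0): mild=0.56, moderate=0.22, dry=0.61; AND[min(a, b)] → w = 0.22
R5 (z=48.0): damp=0.48, bright=0.81; AND[min(a, b)] → w = 0.48
Weighted average = (0.19·68.0 + 0.22·117.0 + 0.24·192.0 + 0.22·62.0 + 0.48·48.0) / (0.19 + 0.22 + 0.24 + 0.22 + 0.48)
  = 121.4200 / 1.3500 = 89.941

89.941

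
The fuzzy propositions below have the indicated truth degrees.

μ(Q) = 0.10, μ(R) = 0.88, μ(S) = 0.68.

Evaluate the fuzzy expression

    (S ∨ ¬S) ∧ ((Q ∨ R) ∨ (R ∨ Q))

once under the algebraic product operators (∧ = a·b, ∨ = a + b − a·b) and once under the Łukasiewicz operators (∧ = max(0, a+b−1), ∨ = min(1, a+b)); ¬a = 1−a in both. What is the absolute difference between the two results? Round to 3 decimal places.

0.227

Under algebraic product:
  ¬S = 1 − 0.6800 = 0.3200
  S ∨ ¬S = a + b − a·b on (0.6800, 0.3200) = 0.7824
  Q ∨ R = a + b − a·b on (0.1000, 0.8800) = 0.8920
  R ∨ Q = a + b − a·b on (0.8800, 0.1000) = 0.8920
  (Q ∨ R) ∨ (R ∨ Q) = a + b − a·b on (0.8920, 0.8920) = 0.9883
  (S ∨ ¬S) ∧ ((Q ∨ R) ∨ (R ∨ Q)) = a·b on (0.7824, 0.9883) = 0.7733
  → value = 0.7733
Under Łukasiewicz:
  ¬S = 1 − 0.68 = 0.32
  S ∨ ¬S = min(1, a+b) on (0.68, 0.32) = 1.00
  Q ∨ R = min(1, a+b) on (0.10, 0.88) = 0.98
  R ∨ Q = min(1, a+b) on (0.88, 0.10) = 0.98
  (Q ∨ R) ∨ (R ∨ Q) = min(1, a+b) on (0.98, 0.98) = 1.00
  (S ∨ ¬S) ∧ ((Q ∨ R) ∨ (R ∨ Q)) = max(0, a+b−1) on (1.00, 1.00) = 1.00
  → value = 1.0000
|0.7733 − 1.0000| = 0.227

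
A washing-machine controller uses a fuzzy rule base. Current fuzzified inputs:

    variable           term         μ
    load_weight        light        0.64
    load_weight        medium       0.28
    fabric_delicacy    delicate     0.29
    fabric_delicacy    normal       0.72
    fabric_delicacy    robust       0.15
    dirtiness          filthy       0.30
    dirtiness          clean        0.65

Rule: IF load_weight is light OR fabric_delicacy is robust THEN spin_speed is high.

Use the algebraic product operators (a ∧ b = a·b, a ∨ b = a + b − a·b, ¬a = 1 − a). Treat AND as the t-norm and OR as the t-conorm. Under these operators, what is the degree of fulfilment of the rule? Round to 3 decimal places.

firing strength: light=0.64, robust=0.15; OR[a + b − a·b] → w = 0.6940

0.694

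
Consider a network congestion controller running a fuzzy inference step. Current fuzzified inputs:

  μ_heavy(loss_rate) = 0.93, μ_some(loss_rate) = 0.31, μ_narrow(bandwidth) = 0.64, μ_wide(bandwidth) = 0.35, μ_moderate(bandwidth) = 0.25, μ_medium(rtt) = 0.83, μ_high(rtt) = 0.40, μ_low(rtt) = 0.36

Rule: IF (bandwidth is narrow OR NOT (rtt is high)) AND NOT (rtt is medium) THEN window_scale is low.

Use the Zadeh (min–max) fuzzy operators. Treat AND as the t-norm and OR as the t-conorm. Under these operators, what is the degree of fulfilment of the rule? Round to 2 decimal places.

firing strength: (narrow=0.64 OR ¬high=1−0.40=0.60) = 0.64; AND[min(a, b)] with ¬medium=1−0.83=0.17 → w = 0.17

0.17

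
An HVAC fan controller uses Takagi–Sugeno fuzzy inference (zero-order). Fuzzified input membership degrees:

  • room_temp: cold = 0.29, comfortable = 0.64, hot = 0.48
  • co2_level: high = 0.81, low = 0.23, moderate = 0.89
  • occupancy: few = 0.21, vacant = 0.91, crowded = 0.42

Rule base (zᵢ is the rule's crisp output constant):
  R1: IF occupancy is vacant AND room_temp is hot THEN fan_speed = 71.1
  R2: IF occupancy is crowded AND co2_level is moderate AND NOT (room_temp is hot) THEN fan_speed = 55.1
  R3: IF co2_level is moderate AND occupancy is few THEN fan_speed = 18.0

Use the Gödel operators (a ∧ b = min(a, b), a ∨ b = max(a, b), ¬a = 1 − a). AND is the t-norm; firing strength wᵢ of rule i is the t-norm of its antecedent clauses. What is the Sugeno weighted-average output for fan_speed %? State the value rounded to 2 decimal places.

R1 (z=71.1): vacant=0.91, hot=0.48; AND[min(a, b)] → w = 0.48
R2 (z=55.1): crowded=0.42, moderate=0.89, ¬hot=1−0.48=0.52; AND[min(a, b)] → w = 0.42
R3 (z=18.0): moderate=0.89, few=0.21; AND[min(a, b)] → w = 0.21
Weighted average = (0.48·71.1 + 0.42·55.1 + 0.21·18.0) / (0.48 + 0.42 + 0.21)
  = 61.0500 / 1.1100 = 55.00

55.00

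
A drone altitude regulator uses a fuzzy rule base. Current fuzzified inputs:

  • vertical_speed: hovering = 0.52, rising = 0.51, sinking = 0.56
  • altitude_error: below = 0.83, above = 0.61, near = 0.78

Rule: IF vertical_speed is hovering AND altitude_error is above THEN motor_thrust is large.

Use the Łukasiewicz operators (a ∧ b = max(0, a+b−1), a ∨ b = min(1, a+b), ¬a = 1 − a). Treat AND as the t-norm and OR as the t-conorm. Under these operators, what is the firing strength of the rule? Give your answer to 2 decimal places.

firing strength: hovering=0.52, above=0.61; AND[max(0, a+b−1)] → w = 0.13

0.13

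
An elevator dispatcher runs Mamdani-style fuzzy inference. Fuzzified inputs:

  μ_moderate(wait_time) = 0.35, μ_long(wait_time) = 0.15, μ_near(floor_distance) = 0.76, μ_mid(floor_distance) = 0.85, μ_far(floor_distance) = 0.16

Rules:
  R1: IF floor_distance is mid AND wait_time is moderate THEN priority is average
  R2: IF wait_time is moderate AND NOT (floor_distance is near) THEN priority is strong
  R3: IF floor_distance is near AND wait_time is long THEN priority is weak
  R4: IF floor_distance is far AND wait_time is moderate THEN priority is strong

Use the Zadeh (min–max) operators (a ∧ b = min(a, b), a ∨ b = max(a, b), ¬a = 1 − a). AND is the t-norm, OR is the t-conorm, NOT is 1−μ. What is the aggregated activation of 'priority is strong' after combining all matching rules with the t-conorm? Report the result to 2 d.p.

0.24

R1: mid=0.85, moderate=0.35; AND[min(a, b)] → w = 0.35
R2: moderate=0.35, ¬near=1−0.76=0.24; AND[min(a, b)] → w = 0.24
R3: near=0.76, long=0.15; AND[min(a, b)] → w = 0.15
R4: far=0.16, moderate=0.35; AND[min(a, b)] → w = 0.16
Rules with consequent 'strong': {R2, R4} → strengths 0.24, 0.16
Aggregate via t-conorm [max(a, b)]: 0.24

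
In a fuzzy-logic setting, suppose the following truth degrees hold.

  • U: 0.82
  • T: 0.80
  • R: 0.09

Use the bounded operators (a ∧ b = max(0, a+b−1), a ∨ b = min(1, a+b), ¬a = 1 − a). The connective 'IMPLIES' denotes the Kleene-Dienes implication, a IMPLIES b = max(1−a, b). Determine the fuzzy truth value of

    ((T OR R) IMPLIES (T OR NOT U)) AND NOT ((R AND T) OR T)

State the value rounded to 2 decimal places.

T OR R = min(1, a+b) on (0.80, 0.09) = 0.89
NOT U = 1 − 0.82 = 0.18
T OR NOT U = min(1, a+b) on (0.80, 0.18) = 0.98
(T OR R) IMPLIES (T OR NOT U)  [Kleene-Dienes: max(1−a, b)] with a=0.89, b=0.98 → 0.98
R AND T = max(0, a+b−1) on (0.09, 0.80) = 0.00
(R AND T) OR T = min(1, a+b) on (0.00, 0.80) = 0.80
NOT ((R AND T) OR T) = 1 − 0.80 = 0.20
((T OR R) IMPLIES (T OR NOT U)) AND NOT ((R AND T) OR T) = max(0, a+b−1) on (0.98, 0.20) = 0.18

0.18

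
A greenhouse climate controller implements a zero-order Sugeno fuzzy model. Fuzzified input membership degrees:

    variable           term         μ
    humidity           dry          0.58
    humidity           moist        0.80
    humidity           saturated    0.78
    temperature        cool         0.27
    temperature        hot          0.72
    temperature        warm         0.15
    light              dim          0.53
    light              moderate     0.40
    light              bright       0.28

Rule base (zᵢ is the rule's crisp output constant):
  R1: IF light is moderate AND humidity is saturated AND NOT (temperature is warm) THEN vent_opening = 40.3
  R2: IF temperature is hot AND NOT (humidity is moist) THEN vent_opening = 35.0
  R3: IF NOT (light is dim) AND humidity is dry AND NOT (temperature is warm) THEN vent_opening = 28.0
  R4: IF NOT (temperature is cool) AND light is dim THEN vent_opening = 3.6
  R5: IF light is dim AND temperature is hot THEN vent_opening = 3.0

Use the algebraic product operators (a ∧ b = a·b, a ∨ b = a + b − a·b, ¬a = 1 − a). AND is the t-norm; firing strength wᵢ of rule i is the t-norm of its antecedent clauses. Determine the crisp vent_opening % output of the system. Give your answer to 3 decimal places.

R1 (z=40.3): moderate=0.40, saturated=0.78, ¬warm=1−0.15=0.85; AND[a·b] → w = 0.2652
R2 (z=35.0): hot=0.72, ¬moist=1−0.80=0.20; AND[a·b] → w = 0.1440
R3 (z=28.0): ¬dim=1−0.53=0.47, dry=0.58, ¬warm=1−0.15=0.85; AND[a·b] → w = 0.2317
R4 (z=3.6): ¬cool=1−0.27=0.73, dim=0.53; AND[a·b] → w = 0.3869
R5 (z=3.0): dim=0.53, hot=0.72; AND[a·b] → w = 0.3816
Weighted average = (0.2652·40.3 + 0.1440·35.0 + 0.2317·28.0 + 0.3869·3.6 + 0.3816·3.0) / (0.2652 + 0.1440 + 0.2317 + 0.3869 + 0.3816)
  = 24.7531 / 1.4094 = 17.563

17.563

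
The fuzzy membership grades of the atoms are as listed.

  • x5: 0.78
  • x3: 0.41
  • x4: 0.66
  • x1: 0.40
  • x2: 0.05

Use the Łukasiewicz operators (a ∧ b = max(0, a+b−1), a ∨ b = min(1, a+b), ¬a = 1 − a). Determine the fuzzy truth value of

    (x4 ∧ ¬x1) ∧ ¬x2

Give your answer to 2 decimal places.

0.21

¬x1 = 1 − 0.40 = 0.60
x4 ∧ ¬x1 = max(0, a+b−1) on (0.66, 0.60) = 0.26
¬x2 = 1 − 0.05 = 0.95
(x4 ∧ ¬x1) ∧ ¬x2 = max(0, a+b−1) on (0.26, 0.95) = 0.21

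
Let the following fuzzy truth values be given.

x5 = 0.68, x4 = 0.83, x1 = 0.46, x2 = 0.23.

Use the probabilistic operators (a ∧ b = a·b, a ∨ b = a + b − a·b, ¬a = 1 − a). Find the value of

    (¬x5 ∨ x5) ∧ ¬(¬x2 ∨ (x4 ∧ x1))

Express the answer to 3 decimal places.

0.111

¬x5 = 1 − 0.6800 = 0.3200
¬x5 ∨ x5 = a + b − a·b on (0.3200, 0.6800) = 0.7824
¬x2 = 1 − 0.2300 = 0.7700
x4 ∧ x1 = a·b on (0.8300, 0.4600) = 0.3818
¬x2 ∨ (x4 ∧ x1) = a + b − a·b on (0.7700, 0.3818) = 0.8578
¬(¬x2 ∨ (x4 ∧ x1)) = 1 − 0.8578 = 0.1422
(¬x5 ∨ x5) ∧ ¬(¬x2 ∨ (x4 ∧ x1)) = a·b on (0.7824, 0.1422) = 0.1112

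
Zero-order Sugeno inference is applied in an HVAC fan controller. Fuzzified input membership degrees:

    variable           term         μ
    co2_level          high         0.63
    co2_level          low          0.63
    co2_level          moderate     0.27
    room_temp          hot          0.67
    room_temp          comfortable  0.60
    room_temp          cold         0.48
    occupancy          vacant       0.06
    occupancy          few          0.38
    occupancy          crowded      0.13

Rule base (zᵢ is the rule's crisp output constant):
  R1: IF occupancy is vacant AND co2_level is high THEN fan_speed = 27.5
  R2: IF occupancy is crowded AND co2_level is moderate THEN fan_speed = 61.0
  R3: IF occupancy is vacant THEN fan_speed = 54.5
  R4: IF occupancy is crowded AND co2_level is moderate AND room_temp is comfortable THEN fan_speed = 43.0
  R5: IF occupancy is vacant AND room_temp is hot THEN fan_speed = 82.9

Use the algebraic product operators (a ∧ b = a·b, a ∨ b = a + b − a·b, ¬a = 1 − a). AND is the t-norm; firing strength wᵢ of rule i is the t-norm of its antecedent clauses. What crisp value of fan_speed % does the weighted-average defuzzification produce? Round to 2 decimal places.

R1 (z=27.5): vacant=0.06, high=0.63; AND[a·b] → w = 0.0378
R2 (z=61.0): crowded=0.13, moderate=0.27; AND[a·b] → w = 0.0351
R3 (z=54.5): vacant=0.06 → w = 0.0600
R4 (z=43.0): crowded=0.13, moderate=0.27, comfortable=0.60; AND[a·b] → w = 0.0211
R5 (z=82.9): vacant=0.06, hot=0.67; AND[a·b] → w = 0.0402
Weighted average = (0.0378·27.5 + 0.0351·61.0 + 0.0600·54.5 + 0.0211·43.0 + 0.0402·82.9) / (0.0378 + 0.0351 + 0.0600 + 0.0211 + 0.0402)
  = 10.6888 / 0.1942 = 55.05

55.05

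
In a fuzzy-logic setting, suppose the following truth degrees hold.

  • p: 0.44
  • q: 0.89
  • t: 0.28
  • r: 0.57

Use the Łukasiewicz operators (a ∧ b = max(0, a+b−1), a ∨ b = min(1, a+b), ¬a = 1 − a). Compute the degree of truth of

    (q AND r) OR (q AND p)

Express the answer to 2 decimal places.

0.79

q AND r = max(0, a+b−1) on (0.89, 0.57) = 0.46
q AND p = max(0, a+b−1) on (0.89, 0.44) = 0.33
(q AND r) OR (q AND p) = min(1, a+b) on (0.46, 0.33) = 0.79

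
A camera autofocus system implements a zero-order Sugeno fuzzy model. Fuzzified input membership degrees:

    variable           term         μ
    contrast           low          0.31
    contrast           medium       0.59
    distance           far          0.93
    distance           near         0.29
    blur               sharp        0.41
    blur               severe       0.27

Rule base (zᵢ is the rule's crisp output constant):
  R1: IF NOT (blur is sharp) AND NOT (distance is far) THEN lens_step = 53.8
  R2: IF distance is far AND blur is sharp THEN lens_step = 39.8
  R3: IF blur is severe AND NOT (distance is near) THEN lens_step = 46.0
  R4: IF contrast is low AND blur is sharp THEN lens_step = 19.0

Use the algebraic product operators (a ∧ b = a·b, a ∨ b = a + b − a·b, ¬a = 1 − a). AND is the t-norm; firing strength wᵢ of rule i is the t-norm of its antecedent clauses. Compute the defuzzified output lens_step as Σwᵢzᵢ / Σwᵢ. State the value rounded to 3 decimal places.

38.617

R1 (z=53.8): ¬sharp=1−0.41=0.59, ¬far=1−0.93=0.07; AND[a·b] → w = 0.0413
R2 (z=39.8): far=0.93, sharp=0.41; AND[a·b] → w = 0.3813
R3 (z=46.0): severe=0.27, ¬near=1−0.29=0.71; AND[a·b] → w = 0.1917
R4 (z=19.0): low=0.31, sharp=0.41; AND[a·b] → w = 0.1271
Weighted average = (0.0413·53.8 + 0.3813·39.8 + 0.1917·46.0 + 0.1271·19.0) / (0.0413 + 0.3813 + 0.1917 + 0.1271)
  = 28.6308 / 0.7414 = 38.617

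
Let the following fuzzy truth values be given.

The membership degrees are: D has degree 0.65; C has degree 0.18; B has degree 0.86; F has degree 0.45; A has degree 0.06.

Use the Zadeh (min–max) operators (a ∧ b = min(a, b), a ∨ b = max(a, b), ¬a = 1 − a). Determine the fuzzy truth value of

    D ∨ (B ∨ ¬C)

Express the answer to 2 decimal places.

0.86

¬C = 1 − 0.18 = 0.82
B ∨ ¬C = max(a, b) on (0.86, 0.82) = 0.86
D ∨ (B ∨ ¬C) = max(a, b) on (0.65, 0.86) = 0.86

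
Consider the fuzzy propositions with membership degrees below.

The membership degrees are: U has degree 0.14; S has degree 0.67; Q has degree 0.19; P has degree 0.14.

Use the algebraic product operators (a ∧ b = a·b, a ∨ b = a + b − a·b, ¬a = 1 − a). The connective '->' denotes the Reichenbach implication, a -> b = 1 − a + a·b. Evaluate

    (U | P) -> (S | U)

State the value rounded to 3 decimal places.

0.926

U | P = a + b − a·b on (0.1400, 0.1400) = 0.2604
S | U = a + b − a·b on (0.6700, 0.1400) = 0.7162
(U | P) -> (S | U)  [Reichenbach: 1 − a + a·b] with a=0.2604, b=0.7162 → 0.9261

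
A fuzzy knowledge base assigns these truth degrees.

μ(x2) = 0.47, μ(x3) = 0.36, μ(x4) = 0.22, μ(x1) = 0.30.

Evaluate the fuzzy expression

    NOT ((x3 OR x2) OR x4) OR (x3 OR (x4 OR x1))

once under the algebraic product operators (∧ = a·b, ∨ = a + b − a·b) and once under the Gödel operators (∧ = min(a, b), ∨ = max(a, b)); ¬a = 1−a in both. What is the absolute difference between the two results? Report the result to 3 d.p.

0.213

Under algebraic product:
  x3 OR x2 = a + b − a·b on (0.3600, 0.4700) = 0.6608
  (x3 OR x2) OR x4 = a + b − a·b on (0.6608, 0.2200) = 0.7354
  NOT ((x3 OR x2) OR x4) = 1 − 0.7354 = 0.2646
  x4 OR x1 = a + b − a·b on (0.2200, 0.3000) = 0.4540
  x3 OR (x4 OR x1) = a + b − a·b on (0.3600, 0.4540) = 0.6506
  NOT ((x3 OR x2) OR x4) OR (x3 OR (x4 OR x1)) = a + b − a·b on (0.2646, 0.6506) = 0.7430
  → value = 0.7430
Under Gödel:
  x3 OR x2 = max(a, b) on (0.36, 0.47) = 0.47
  (x3 OR x2) OR x4 = max(a, b) on (0.47, 0.22) = 0.47
  NOT ((x3 OR x2) OR x4) = 1 − 0.47 = 0.53
  x4 OR x1 = max(a, b) on (0.22, 0.30) = 0.30
  x3 OR (x4 OR x1) = max(a, b) on (0.36, 0.30) = 0.36
  NOT ((x3 OR x2) OR x4) OR (x3 OR (x4 OR x1)) = max(a, b) on (0.53, 0.36) = 0.53
  → value = 0.5300
|0.7430 − 0.5300| = 0.213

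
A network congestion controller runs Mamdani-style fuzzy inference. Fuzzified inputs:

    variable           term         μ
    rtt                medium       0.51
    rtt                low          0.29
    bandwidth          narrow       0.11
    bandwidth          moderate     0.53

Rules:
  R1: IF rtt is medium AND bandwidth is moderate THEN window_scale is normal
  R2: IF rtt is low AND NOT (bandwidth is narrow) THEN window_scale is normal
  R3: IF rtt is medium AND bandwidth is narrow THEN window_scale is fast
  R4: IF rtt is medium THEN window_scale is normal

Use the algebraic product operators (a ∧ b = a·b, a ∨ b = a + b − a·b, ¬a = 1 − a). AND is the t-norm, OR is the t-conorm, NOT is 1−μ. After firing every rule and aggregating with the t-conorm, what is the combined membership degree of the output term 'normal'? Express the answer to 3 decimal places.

0.735

R1: medium=0.51, moderate=0.53; AND[a·b] → w = 0.2703
R2: low=0.29, ¬narrow=1−0.11=0.89; AND[a·b] → w = 0.2581
R3: medium=0.51, narrow=0.11; AND[a·b] → w = 0.0561
R4: medium=0.51 → w = 0.5100
Rules with consequent 'normal': {R1, R2, R4} → strengths 0.2703, 0.2581, 0.5100
Aggregate via t-conorm [a + b − a·b]: 0.7347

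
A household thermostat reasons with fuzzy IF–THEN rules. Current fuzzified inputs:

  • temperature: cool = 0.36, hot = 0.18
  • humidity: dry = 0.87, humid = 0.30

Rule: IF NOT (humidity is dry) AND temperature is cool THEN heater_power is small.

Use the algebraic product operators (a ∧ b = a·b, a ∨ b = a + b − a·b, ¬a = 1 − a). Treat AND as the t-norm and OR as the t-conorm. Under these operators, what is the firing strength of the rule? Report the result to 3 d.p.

firing strength: ¬dry=1−0.87=0.13, cool=0.36; AND[a·b] → w = 0.0468

0.047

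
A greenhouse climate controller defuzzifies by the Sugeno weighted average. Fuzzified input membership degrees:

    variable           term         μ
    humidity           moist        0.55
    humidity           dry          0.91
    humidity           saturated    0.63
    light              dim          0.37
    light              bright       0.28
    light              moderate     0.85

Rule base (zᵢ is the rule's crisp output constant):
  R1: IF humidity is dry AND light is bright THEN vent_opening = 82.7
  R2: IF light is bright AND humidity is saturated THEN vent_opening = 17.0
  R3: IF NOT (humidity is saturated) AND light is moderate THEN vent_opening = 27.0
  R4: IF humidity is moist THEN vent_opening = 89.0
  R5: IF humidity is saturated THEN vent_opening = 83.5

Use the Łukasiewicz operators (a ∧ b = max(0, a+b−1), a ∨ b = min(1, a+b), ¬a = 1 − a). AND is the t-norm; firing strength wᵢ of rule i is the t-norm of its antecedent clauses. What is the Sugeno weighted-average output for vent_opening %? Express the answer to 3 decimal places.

77.489

R1 (z=82.7): dry=0.91, bright=0.28; AND[max(0, a+b−1)] → w = 0.19
R2 (z=17.0): bright=0.28, saturated=0.63; AND[max(0, a+b−1)] → w = 0.00
R3 (z=27.0): ¬saturated=1−0.63=0.37, moderate=0.85; AND[max(0, a+b−1)] → w = 0.22
R4 (z=89.0): moist=0.55 → w = 0.55
R5 (z=83.5): saturated=0.63 → w = 0.63
Weighted average = (0.19·82.7 + 0.00·17.0 + 0.22·27.0 + 0.55·89.0 + 0.63·83.5) / (0.19 + 0.00 + 0.22 + 0.55 + 0.63)
  = 123.2080 / 1.5900 = 77.489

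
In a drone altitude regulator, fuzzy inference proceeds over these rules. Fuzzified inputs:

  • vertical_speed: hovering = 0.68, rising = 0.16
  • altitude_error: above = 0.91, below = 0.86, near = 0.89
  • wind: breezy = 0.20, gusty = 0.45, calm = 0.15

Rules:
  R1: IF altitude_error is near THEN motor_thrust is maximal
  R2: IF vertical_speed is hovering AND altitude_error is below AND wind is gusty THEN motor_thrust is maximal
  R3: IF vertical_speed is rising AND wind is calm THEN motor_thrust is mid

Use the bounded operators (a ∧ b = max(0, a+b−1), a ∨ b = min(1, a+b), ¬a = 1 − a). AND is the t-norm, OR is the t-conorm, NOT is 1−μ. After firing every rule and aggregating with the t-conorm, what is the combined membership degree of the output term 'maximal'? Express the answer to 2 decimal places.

0.89

R1: near=0.89 → w = 0.89
R2: hovering=0.68, below=0.86, gusty=0.45; AND[max(0, a+b−1)] → w = 0.00
R3: rising=0.16, calm=0.15; AND[max(0, a+b−1)] → w = 0.00
Rules with consequent 'maximal': {R1, R2} → strengths 0.89, 0.00
Aggregate via t-conorm [min(1, a+b)]: 0.89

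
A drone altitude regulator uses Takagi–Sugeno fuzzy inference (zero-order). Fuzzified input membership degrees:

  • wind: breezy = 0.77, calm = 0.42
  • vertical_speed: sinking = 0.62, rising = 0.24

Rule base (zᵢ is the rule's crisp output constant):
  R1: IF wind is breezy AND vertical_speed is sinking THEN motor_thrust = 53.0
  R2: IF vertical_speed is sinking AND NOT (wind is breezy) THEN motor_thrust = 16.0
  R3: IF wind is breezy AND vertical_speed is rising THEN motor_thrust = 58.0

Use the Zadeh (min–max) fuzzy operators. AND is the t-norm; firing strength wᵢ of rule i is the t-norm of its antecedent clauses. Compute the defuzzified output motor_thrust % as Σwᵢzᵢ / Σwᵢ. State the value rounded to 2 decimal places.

R1 (z=53.0): breezy=0.77, sinking=0.62; AND[min(a, b)] → w = 0.62
R2 (z=16.0): sinking=0.62, ¬breezy=1−0.77=0.23; AND[min(a, b)] → w = 0.23
R3 (z=58.0): breezy=0.77, rising=0.24; AND[min(a, b)] → w = 0.24
Weighted average = (0.62·53.0 + 0.23·16.0 + 0.24·58.0) / (0.62 + 0.23 + 0.24)
  = 50.4600 / 1.0900 = 46.29

46.29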